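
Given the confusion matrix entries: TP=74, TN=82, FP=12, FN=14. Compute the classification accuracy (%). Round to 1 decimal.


Accuracy = (TP + TN) / (TP + TN + FP + FN) * 100
= (74 + 82) / (74 + 82 + 12 + 14)
= 156 / 182
= 0.8571
= 85.7%

85.7


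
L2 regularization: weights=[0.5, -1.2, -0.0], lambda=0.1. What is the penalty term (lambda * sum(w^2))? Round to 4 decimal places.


Squaring each weight:
0.5^2 = 0.25
(-1.2)^2 = 1.44
(-0.0)^2 = 0.0
Sum of squares = 1.69
Penalty = 0.1 * 1.69 = 0.1690

0.1690


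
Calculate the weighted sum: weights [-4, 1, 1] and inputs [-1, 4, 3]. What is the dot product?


Element-wise products:
-4 * -1 = 4
1 * 4 = 4
1 * 3 = 3
Sum = 4 + 4 + 3
= 11

11


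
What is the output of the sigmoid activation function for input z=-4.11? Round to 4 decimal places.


sigmoid(z) = 1 / (1 + exp(-z))
exp(-(-4.11)) = exp(4.11) = 60.9467
1 + 60.9467 = 61.9467
1 / 61.9467 = 0.0161

0.0161


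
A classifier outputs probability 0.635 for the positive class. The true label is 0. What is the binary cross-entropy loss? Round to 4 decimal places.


For y=0: Loss = -log(1-p)
= -log(1 - 0.635)
= -log(0.365)
= -(-1.0079)
= 1.0079

1.0079


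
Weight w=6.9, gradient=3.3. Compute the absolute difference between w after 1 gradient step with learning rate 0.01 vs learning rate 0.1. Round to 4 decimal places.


With lr=0.01: w_new = 6.9 - 0.01 * 3.3 = 6.867
With lr=0.1: w_new = 6.9 - 0.1 * 3.3 = 6.57
Absolute difference = |6.867 - 6.57|
= 0.2970

0.2970


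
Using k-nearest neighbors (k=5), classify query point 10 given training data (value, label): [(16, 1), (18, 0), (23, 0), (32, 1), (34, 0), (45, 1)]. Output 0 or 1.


Distances from query 10:
Point 16 (class 1): distance = 6
Point 18 (class 0): distance = 8
Point 23 (class 0): distance = 13
Point 32 (class 1): distance = 22
Point 34 (class 0): distance = 24
K=5 nearest neighbors: classes = [1, 0, 0, 1, 0]
Votes for class 1: 2 / 5
Majority vote => class 0

0


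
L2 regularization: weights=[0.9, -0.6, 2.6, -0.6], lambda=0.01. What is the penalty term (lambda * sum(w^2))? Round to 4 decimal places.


Squaring each weight:
0.9^2 = 0.81
(-0.6)^2 = 0.36
2.6^2 = 6.76
(-0.6)^2 = 0.36
Sum of squares = 8.29
Penalty = 0.01 * 8.29 = 0.0829

0.0829


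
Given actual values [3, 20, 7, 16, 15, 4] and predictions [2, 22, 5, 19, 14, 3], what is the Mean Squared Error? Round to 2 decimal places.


Differences: [1, -2, 2, -3, 1, 1]
Squared errors: [1, 4, 4, 9, 1, 1]
Sum of squared errors = 20
MSE = 20 / 6 = 3.33

3.33


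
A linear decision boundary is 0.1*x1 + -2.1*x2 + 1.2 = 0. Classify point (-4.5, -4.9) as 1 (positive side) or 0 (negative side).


Compute 0.1 * -4.5 + -2.1 * -4.9 + 1.2
= -0.45 + 10.29 + 1.2
= 11.04
Since 11.04 >= 0, the point is on the positive side.

1


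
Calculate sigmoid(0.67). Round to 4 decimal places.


sigmoid(z) = 1 / (1 + exp(-z))
exp(-(0.67)) = exp(-0.67) = 0.5117
1 + 0.5117 = 1.5117
1 / 1.5117 = 0.6615

0.6615


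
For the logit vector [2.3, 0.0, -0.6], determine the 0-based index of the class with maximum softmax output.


Softmax is a monotonic transformation, so it preserves the argmax.
We need to find the index of the maximum logit.
Index 0: 2.3
Index 1: 0.0
Index 2: -0.6
Maximum logit = 2.3 at index 0

0


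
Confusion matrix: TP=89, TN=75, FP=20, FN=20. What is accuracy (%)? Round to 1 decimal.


Accuracy = (TP + TN) / (TP + TN + FP + FN) * 100
= (89 + 75) / (89 + 75 + 20 + 20)
= 164 / 204
= 0.8039
= 80.4%

80.4


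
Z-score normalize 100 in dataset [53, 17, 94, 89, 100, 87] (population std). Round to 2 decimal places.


Mean = (53 + 17 + 94 + 89 + 100 + 87) / 6 = 73.3333
Variance = sum((x_i - mean)^2) / n = 859.5556
Std = sqrt(859.5556) = 29.3182
Z = (x - mean) / std
= (100 - 73.3333) / 29.3182
= 26.6667 / 29.3182
= 0.91

0.91


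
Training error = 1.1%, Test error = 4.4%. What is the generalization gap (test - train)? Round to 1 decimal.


Generalization gap = test_error - train_error
= 4.4 - 1.1
= 3.3%
A moderate gap.

3.3


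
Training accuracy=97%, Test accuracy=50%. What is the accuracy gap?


Gap = train_accuracy - test_accuracy
= 97 - 50
= 47%
This large gap strongly indicates overfitting.

47


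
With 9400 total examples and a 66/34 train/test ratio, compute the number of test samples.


Train samples = 9400 * 66% = 6204
Test samples = 9400 - 6204
= 3196

3196


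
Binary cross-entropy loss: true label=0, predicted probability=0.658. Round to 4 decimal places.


For y=0: Loss = -log(1-p)
= -log(1 - 0.658)
= -log(0.342)
= -(-1.0729)
= 1.0729

1.0729


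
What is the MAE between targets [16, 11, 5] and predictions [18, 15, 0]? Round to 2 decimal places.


Absolute errors: [2, 4, 5]
Sum of absolute errors = 11
MAE = 11 / 3 = 3.67

3.67


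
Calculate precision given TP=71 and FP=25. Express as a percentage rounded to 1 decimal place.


Precision = TP / (TP + FP) * 100
= 71 / (71 + 25)
= 71 / 96
= 0.7396
= 74.0%

74.0


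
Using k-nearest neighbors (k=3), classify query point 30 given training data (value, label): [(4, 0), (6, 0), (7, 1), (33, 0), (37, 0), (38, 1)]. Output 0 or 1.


Distances from query 30:
Point 33 (class 0): distance = 3
Point 37 (class 0): distance = 7
Point 38 (class 1): distance = 8
K=3 nearest neighbors: classes = [0, 0, 1]
Votes for class 1: 1 / 3
Majority vote => class 0

0


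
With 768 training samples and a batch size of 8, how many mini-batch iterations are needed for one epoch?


Iterations per epoch = dataset_size / batch_size
= 768 / 8
= 96

96


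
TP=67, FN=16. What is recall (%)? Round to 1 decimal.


Recall = TP / (TP + FN) * 100
= 67 / (67 + 16)
= 67 / 83
= 0.8072
= 80.7%

80.7


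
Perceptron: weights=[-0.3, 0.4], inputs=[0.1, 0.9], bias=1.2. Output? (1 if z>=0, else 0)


z = w . x + b
= -0.3*0.1 + 0.4*0.9 + 1.2
= -0.03 + 0.36 + 1.2
= 0.33 + 1.2
= 1.53
Since z = 1.53 >= 0, output = 1

1


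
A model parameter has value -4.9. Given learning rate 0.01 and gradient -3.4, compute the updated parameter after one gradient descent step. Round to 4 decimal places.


w_new = w_old - lr * gradient
= -4.9 - 0.01 * -3.4
= -4.9 - (-0.034)
= -4.8660

-4.8660


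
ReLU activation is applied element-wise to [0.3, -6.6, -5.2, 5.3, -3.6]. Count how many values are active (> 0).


ReLU(x) = max(0, x) for each element:
ReLU(0.3) = 0.3
ReLU(-6.6) = 0
ReLU(-5.2) = 0
ReLU(5.3) = 5.3
ReLU(-3.6) = 0
Active neurons (>0): 2

2


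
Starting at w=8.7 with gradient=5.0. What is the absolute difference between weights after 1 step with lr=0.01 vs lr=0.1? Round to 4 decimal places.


With lr=0.01: w_new = 8.7 - 0.01 * 5.0 = 8.65
With lr=0.1: w_new = 8.7 - 0.1 * 5.0 = 8.2
Absolute difference = |8.65 - 8.2|
= 0.4500

0.4500


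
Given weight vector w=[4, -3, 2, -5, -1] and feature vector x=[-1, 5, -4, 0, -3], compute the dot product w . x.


Element-wise products:
4 * -1 = -4
-3 * 5 = -15
2 * -4 = -8
-5 * 0 = 0
-1 * -3 = 3
Sum = -4 + -15 + -8 + 0 + 3
= -24

-24


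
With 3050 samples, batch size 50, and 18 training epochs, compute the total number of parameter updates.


Iterations per epoch = 3050 / 50 = 61
Total updates = iterations_per_epoch * epochs
= 61 * 18
= 1098

1098


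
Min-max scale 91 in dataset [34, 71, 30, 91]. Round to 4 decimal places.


Min = 30, Max = 91
Range = 91 - 30 = 61
Scaled = (x - min) / (max - min)
= (91 - 30) / 61
= 61 / 61
= 1.0000

1.0000


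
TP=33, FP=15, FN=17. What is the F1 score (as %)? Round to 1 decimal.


Precision = TP / (TP + FP) = 33 / 48 = 0.6875
Recall = TP / (TP + FN) = 33 / 50 = 0.66
F1 = 2 * P * R / (P + R)
= 2 * 0.6875 * 0.66 / (0.6875 + 0.66)
= 0.9075 / 1.3475
= 0.6735
As percentage: 67.3%

67.3


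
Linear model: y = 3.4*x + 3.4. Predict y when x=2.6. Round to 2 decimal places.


y = 3.4 * 2.6 + (3.4)
= 8.84 + (3.4)
= 12.24

12.24


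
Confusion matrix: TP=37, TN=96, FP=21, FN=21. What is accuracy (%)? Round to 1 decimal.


Accuracy = (TP + TN) / (TP + TN + FP + FN) * 100
= (37 + 96) / (37 + 96 + 21 + 21)
= 133 / 175
= 0.76
= 76.0%

76.0


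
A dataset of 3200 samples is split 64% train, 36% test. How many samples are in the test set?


Train samples = 3200 * 64% = 2048
Test samples = 3200 - 2048
= 1152

1152


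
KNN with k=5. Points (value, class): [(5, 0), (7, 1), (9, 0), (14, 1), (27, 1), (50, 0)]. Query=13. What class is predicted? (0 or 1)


Distances from query 13:
Point 14 (class 1): distance = 1
Point 9 (class 0): distance = 4
Point 7 (class 1): distance = 6
Point 5 (class 0): distance = 8
Point 27 (class 1): distance = 14
K=5 nearest neighbors: classes = [1, 0, 1, 0, 1]
Votes for class 1: 3 / 5
Majority vote => class 1

1


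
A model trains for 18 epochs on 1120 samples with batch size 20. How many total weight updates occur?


Iterations per epoch = 1120 / 20 = 56
Total updates = iterations_per_epoch * epochs
= 56 * 18
= 1008

1008


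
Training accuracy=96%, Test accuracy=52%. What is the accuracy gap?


Gap = train_accuracy - test_accuracy
= 96 - 52
= 44%
This large gap strongly indicates overfitting.

44


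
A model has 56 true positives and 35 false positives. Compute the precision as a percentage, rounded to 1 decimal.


Precision = TP / (TP + FP) * 100
= 56 / (56 + 35)
= 56 / 91
= 0.6154
= 61.5%

61.5


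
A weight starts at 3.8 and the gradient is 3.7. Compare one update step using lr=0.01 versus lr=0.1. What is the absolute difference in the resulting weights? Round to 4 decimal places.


With lr=0.01: w_new = 3.8 - 0.01 * 3.7 = 3.763
With lr=0.1: w_new = 3.8 - 0.1 * 3.7 = 3.43
Absolute difference = |3.763 - 3.43|
= 0.3330

0.3330


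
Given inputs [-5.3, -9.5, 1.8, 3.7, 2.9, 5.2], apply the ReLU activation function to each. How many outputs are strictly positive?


ReLU(x) = max(0, x) for each element:
ReLU(-5.3) = 0
ReLU(-9.5) = 0
ReLU(1.8) = 1.8
ReLU(3.7) = 3.7
ReLU(2.9) = 2.9
ReLU(5.2) = 5.2
Active neurons (>0): 4

4


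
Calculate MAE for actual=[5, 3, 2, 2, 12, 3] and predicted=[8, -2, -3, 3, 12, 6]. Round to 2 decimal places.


Absolute errors: [3, 5, 5, 1, 0, 3]
Sum of absolute errors = 17
MAE = 17 / 6 = 2.83

2.83


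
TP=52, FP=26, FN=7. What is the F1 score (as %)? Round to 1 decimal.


Precision = TP / (TP + FP) = 52 / 78 = 0.6667
Recall = TP / (TP + FN) = 52 / 59 = 0.8814
F1 = 2 * P * R / (P + R)
= 2 * 0.6667 * 0.8814 / (0.6667 + 0.8814)
= 1.1751 / 1.548
= 0.7591
As percentage: 75.9%

75.9


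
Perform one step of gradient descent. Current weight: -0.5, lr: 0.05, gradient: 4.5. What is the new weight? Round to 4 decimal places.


w_new = w_old - lr * gradient
= -0.5 - 0.05 * 4.5
= -0.5 - (0.225)
= -0.7250

-0.7250


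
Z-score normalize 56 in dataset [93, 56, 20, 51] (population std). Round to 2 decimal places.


Mean = (93 + 56 + 20 + 51) / 4 = 55.0
Variance = sum((x_i - mean)^2) / n = 671.5
Std = sqrt(671.5) = 25.9133
Z = (x - mean) / std
= (56 - 55.0) / 25.9133
= 1.0 / 25.9133
= 0.04

0.04


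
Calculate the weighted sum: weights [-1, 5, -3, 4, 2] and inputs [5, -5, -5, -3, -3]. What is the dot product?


Element-wise products:
-1 * 5 = -5
5 * -5 = -25
-3 * -5 = 15
4 * -3 = -12
2 * -3 = -6
Sum = -5 + -25 + 15 + -12 + -6
= -33

-33


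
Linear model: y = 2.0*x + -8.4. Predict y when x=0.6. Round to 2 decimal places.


y = 2.0 * 0.6 + (-8.4)
= 1.2 + (-8.4)
= -7.20

-7.20


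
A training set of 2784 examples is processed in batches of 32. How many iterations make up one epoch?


Iterations per epoch = dataset_size / batch_size
= 2784 / 32
= 87

87


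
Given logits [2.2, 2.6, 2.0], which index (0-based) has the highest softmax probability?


Softmax is a monotonic transformation, so it preserves the argmax.
We need to find the index of the maximum logit.
Index 0: 2.2
Index 1: 2.6
Index 2: 2.0
Maximum logit = 2.6 at index 1

1


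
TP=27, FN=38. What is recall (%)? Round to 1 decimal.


Recall = TP / (TP + FN) * 100
= 27 / (27 + 38)
= 27 / 65
= 0.4154
= 41.5%

41.5


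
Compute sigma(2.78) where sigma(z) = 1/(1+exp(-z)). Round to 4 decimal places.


sigmoid(z) = 1 / (1 + exp(-z))
exp(-(2.78)) = exp(-2.78) = 0.062
1 + 0.062 = 1.062
1 / 1.062 = 0.9416

0.9416


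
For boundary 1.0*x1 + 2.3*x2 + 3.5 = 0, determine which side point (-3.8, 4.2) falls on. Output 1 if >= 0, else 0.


Compute 1.0 * -3.8 + 2.3 * 4.2 + 3.5
= -3.8 + 9.66 + 3.5
= 9.36
Since 9.36 >= 0, the point is on the positive side.

1


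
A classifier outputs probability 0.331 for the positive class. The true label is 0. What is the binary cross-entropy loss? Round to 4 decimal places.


For y=0: Loss = -log(1-p)
= -log(1 - 0.331)
= -log(0.669)
= -(-0.402)
= 0.4020

0.4020


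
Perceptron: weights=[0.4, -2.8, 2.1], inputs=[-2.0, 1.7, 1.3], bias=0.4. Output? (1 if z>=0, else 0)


z = w . x + b
= 0.4*-2.0 + -2.8*1.7 + 2.1*1.3 + 0.4
= -0.8 + -4.76 + 2.73 + 0.4
= -2.83 + 0.4
= -2.43
Since z = -2.43 < 0, output = 0

0


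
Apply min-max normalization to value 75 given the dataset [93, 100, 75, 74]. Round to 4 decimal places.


Min = 74, Max = 100
Range = 100 - 74 = 26
Scaled = (x - min) / (max - min)
= (75 - 74) / 26
= 1 / 26
= 0.0385

0.0385


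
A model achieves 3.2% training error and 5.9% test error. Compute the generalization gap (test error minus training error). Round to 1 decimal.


Generalization gap = test_error - train_error
= 5.9 - 3.2
= 2.7%
A moderate gap.

2.7


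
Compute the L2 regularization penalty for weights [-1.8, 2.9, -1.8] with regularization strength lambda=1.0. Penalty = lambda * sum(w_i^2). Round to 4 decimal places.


Squaring each weight:
(-1.8)^2 = 3.24
2.9^2 = 8.41
(-1.8)^2 = 3.24
Sum of squares = 14.89
Penalty = 1.0 * 14.89 = 14.8900

14.8900


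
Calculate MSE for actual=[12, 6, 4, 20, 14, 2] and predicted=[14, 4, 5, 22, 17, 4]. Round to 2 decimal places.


Differences: [-2, 2, -1, -2, -3, -2]
Squared errors: [4, 4, 1, 4, 9, 4]
Sum of squared errors = 26
MSE = 26 / 6 = 4.33

4.33


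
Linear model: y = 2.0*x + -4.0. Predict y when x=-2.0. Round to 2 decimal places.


y = 2.0 * -2.0 + (-4.0)
= -4.0 + (-4.0)
= -8.00

-8.00


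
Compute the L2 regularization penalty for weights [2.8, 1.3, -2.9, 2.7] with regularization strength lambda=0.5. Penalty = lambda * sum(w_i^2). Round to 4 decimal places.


Squaring each weight:
2.8^2 = 7.84
1.3^2 = 1.69
(-2.9)^2 = 8.41
2.7^2 = 7.29
Sum of squares = 25.23
Penalty = 0.5 * 25.23 = 12.6150

12.6150


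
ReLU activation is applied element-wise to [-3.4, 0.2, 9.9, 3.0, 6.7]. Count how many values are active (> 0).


ReLU(x) = max(0, x) for each element:
ReLU(-3.4) = 0
ReLU(0.2) = 0.2
ReLU(9.9) = 9.9
ReLU(3.0) = 3.0
ReLU(6.7) = 6.7
Active neurons (>0): 4

4


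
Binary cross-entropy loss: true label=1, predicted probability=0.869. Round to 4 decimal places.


For y=1: Loss = -log(p)
= -log(0.869)
= -(-0.1404)
= 0.1404

0.1404


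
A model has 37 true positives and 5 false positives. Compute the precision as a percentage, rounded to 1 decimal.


Precision = TP / (TP + FP) * 100
= 37 / (37 + 5)
= 37 / 42
= 0.881
= 88.1%

88.1


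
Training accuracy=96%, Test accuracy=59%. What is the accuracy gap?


Gap = train_accuracy - test_accuracy
= 96 - 59
= 37%
This large gap strongly indicates overfitting.

37


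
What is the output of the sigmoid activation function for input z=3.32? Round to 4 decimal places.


sigmoid(z) = 1 / (1 + exp(-z))
exp(-(3.32)) = exp(-3.32) = 0.0362
1 + 0.0362 = 1.0362
1 / 1.0362 = 0.9651

0.9651


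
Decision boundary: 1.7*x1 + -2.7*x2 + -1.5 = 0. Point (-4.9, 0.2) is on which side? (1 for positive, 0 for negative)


Compute 1.7 * -4.9 + -2.7 * 0.2 + -1.5
= -8.33 + -0.54 + -1.5
= -10.37
Since -10.37 < 0, the point is on the negative side.

0


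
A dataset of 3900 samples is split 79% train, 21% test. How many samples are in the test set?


Train samples = 3900 * 79% = 3081
Test samples = 3900 - 3081
= 819

819


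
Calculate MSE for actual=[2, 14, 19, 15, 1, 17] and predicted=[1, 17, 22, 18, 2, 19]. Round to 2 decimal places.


Differences: [1, -3, -3, -3, -1, -2]
Squared errors: [1, 9, 9, 9, 1, 4]
Sum of squared errors = 33
MSE = 33 / 6 = 5.50

5.50


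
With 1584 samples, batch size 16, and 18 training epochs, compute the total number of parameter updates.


Iterations per epoch = 1584 / 16 = 99
Total updates = iterations_per_epoch * epochs
= 99 * 18
= 1782

1782


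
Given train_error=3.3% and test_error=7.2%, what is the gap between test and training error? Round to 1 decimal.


Generalization gap = test_error - train_error
= 7.2 - 3.3
= 3.9%
A moderate gap.

3.9


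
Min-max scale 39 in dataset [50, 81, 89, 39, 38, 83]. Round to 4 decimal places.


Min = 38, Max = 89
Range = 89 - 38 = 51
Scaled = (x - min) / (max - min)
= (39 - 38) / 51
= 1 / 51
= 0.0196

0.0196


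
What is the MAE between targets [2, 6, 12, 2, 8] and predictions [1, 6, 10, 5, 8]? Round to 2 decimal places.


Absolute errors: [1, 0, 2, 3, 0]
Sum of absolute errors = 6
MAE = 6 / 5 = 1.20

1.20


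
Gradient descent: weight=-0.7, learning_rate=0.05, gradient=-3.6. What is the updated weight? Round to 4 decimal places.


w_new = w_old - lr * gradient
= -0.7 - 0.05 * -3.6
= -0.7 - (-0.18)
= -0.5200

-0.5200


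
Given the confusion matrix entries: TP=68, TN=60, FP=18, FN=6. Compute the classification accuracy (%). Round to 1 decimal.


Accuracy = (TP + TN) / (TP + TN + FP + FN) * 100
= (68 + 60) / (68 + 60 + 18 + 6)
= 128 / 152
= 0.8421
= 84.2%

84.2


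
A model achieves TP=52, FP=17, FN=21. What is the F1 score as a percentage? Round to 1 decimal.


Precision = TP / (TP + FP) = 52 / 69 = 0.7536
Recall = TP / (TP + FN) = 52 / 73 = 0.7123
F1 = 2 * P * R / (P + R)
= 2 * 0.7536 * 0.7123 / (0.7536 + 0.7123)
= 1.0737 / 1.466
= 0.7324
As percentage: 73.2%

73.2


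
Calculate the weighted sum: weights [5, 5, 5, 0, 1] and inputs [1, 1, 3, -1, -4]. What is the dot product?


Element-wise products:
5 * 1 = 5
5 * 1 = 5
5 * 3 = 15
0 * -1 = 0
1 * -4 = -4
Sum = 5 + 5 + 15 + 0 + -4
= 21

21


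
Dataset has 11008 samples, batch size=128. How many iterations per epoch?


Iterations per epoch = dataset_size / batch_size
= 11008 / 128
= 86

86


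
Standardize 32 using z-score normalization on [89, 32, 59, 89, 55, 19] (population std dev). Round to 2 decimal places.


Mean = (89 + 32 + 59 + 89 + 55 + 19) / 6 = 57.1667
Variance = sum((x_i - mean)^2) / n = 687.4722
Std = sqrt(687.4722) = 26.2197
Z = (x - mean) / std
= (32 - 57.1667) / 26.2197
= -25.1667 / 26.2197
= -0.96

-0.96


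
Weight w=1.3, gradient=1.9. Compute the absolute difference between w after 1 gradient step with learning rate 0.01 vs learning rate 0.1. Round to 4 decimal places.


With lr=0.01: w_new = 1.3 - 0.01 * 1.9 = 1.281
With lr=0.1: w_new = 1.3 - 0.1 * 1.9 = 1.11
Absolute difference = |1.281 - 1.11|
= 0.1710

0.1710


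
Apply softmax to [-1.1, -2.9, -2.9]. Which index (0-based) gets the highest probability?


Softmax is a monotonic transformation, so it preserves the argmax.
We need to find the index of the maximum logit.
Index 0: -1.1
Index 1: -2.9
Index 2: -2.9
Maximum logit = -1.1 at index 0

0


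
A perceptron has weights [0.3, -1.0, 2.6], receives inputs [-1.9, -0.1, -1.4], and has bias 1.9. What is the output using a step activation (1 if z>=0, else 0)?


z = w . x + b
= 0.3*-1.9 + -1.0*-0.1 + 2.6*-1.4 + 1.9
= -0.57 + 0.1 + -3.64 + 1.9
= -4.11 + 1.9
= -2.21
Since z = -2.21 < 0, output = 0

0


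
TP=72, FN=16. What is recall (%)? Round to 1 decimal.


Recall = TP / (TP + FN) * 100
= 72 / (72 + 16)
= 72 / 88
= 0.8182
= 81.8%

81.8


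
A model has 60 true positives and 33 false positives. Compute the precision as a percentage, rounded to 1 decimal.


Precision = TP / (TP + FP) * 100
= 60 / (60 + 33)
= 60 / 93
= 0.6452
= 64.5%

64.5


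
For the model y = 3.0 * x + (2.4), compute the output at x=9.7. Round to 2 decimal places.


y = 3.0 * 9.7 + (2.4)
= 29.1 + (2.4)
= 31.50

31.50


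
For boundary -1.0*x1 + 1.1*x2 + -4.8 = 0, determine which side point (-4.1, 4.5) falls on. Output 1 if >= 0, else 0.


Compute -1.0 * -4.1 + 1.1 * 4.5 + -4.8
= 4.1 + 4.95 + -4.8
= 4.25
Since 4.25 >= 0, the point is on the positive side.

1


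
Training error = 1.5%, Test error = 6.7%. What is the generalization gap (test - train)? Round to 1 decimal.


Generalization gap = test_error - train_error
= 6.7 - 1.5
= 5.2%
A moderate gap.

5.2


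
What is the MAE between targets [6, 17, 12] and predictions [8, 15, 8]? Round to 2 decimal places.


Absolute errors: [2, 2, 4]
Sum of absolute errors = 8
MAE = 8 / 3 = 2.67

2.67


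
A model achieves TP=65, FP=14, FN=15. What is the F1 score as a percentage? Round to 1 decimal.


Precision = TP / (TP + FP) = 65 / 79 = 0.8228
Recall = TP / (TP + FN) = 65 / 80 = 0.8125
F1 = 2 * P * R / (P + R)
= 2 * 0.8228 * 0.8125 / (0.8228 + 0.8125)
= 1.337 / 1.6353
= 0.8176
As percentage: 81.8%

81.8


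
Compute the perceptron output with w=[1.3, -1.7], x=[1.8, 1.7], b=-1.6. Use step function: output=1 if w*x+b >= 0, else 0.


z = w . x + b
= 1.3*1.8 + -1.7*1.7 + -1.6
= 2.34 + -2.89 + -1.6
= -0.55 + -1.6
= -2.15
Since z = -2.15 < 0, output = 0

0


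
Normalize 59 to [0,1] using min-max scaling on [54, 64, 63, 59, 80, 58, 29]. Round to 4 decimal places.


Min = 29, Max = 80
Range = 80 - 29 = 51
Scaled = (x - min) / (max - min)
= (59 - 29) / 51
= 30 / 51
= 0.5882

0.5882


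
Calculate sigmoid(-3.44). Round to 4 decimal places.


sigmoid(z) = 1 / (1 + exp(-z))
exp(-(-3.44)) = exp(3.44) = 31.187
1 + 31.187 = 32.187
1 / 32.187 = 0.0311

0.0311


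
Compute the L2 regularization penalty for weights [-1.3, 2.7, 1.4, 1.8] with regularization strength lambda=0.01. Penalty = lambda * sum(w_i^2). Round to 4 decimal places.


Squaring each weight:
(-1.3)^2 = 1.69
2.7^2 = 7.29
1.4^2 = 1.96
1.8^2 = 3.24
Sum of squares = 14.18
Penalty = 0.01 * 14.18 = 0.1418

0.1418


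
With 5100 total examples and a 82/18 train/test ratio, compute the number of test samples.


Train samples = 5100 * 82% = 4182
Test samples = 5100 - 4182
= 918

918


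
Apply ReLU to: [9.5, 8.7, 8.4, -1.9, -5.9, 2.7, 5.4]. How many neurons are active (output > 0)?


ReLU(x) = max(0, x) for each element:
ReLU(9.5) = 9.5
ReLU(8.7) = 8.7
ReLU(8.4) = 8.4
ReLU(-1.9) = 0
ReLU(-5.9) = 0
ReLU(2.7) = 2.7
ReLU(5.4) = 5.4
Active neurons (>0): 5

5


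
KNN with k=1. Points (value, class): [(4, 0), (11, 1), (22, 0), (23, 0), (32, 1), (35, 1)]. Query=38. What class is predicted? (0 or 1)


Distances from query 38:
Point 35 (class 1): distance = 3
K=1 nearest neighbors: classes = [1]
Votes for class 1: 1 / 1
Majority vote => class 1

1


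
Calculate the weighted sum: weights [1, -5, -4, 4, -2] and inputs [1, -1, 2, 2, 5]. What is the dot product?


Element-wise products:
1 * 1 = 1
-5 * -1 = 5
-4 * 2 = -8
4 * 2 = 8
-2 * 5 = -10
Sum = 1 + 5 + -8 + 8 + -10
= -4

-4


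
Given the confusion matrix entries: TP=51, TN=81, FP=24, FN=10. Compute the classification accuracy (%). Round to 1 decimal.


Accuracy = (TP + TN) / (TP + TN + FP + FN) * 100
= (51 + 81) / (51 + 81 + 24 + 10)
= 132 / 166
= 0.7952
= 79.5%

79.5


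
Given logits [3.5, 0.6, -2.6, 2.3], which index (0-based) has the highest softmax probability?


Softmax is a monotonic transformation, so it preserves the argmax.
We need to find the index of the maximum logit.
Index 0: 3.5
Index 1: 0.6
Index 2: -2.6
Index 3: 2.3
Maximum logit = 3.5 at index 0

0


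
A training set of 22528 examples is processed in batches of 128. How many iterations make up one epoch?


Iterations per epoch = dataset_size / batch_size
= 22528 / 128
= 176

176


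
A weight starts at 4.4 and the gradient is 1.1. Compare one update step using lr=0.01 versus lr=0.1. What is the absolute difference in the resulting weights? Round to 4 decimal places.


With lr=0.01: w_new = 4.4 - 0.01 * 1.1 = 4.389
With lr=0.1: w_new = 4.4 - 0.1 * 1.1 = 4.29
Absolute difference = |4.389 - 4.29|
= 0.0990

0.0990


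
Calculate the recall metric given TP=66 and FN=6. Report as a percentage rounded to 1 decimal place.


Recall = TP / (TP + FN) * 100
= 66 / (66 + 6)
= 66 / 72
= 0.9167
= 91.7%

91.7


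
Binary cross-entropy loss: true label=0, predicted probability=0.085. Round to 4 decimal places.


For y=0: Loss = -log(1-p)
= -log(1 - 0.085)
= -log(0.915)
= -(-0.0888)
= 0.0888

0.0888


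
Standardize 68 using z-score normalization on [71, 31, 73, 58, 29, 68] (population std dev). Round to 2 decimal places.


Mean = (71 + 31 + 73 + 58 + 29 + 68) / 6 = 55.0
Variance = sum((x_i - mean)^2) / n = 335.0
Std = sqrt(335.0) = 18.303
Z = (x - mean) / std
= (68 - 55.0) / 18.303
= 13.0 / 18.303
= 0.71

0.71


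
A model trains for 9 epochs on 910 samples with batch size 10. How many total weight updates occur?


Iterations per epoch = 910 / 10 = 91
Total updates = iterations_per_epoch * epochs
= 91 * 9
= 819

819


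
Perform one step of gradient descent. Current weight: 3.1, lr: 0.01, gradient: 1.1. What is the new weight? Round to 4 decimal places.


w_new = w_old - lr * gradient
= 3.1 - 0.01 * 1.1
= 3.1 - (0.011)
= 3.0890

3.0890


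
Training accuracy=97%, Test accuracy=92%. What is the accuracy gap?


Gap = train_accuracy - test_accuracy
= 97 - 92
= 5%
This moderate gap may indicate mild overfitting.

5


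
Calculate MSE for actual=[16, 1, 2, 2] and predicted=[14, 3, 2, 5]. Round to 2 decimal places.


Differences: [2, -2, 0, -3]
Squared errors: [4, 4, 0, 9]
Sum of squared errors = 17
MSE = 17 / 4 = 4.25

4.25


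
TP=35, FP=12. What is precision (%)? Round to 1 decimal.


Precision = TP / (TP + FP) * 100
= 35 / (35 + 12)
= 35 / 47
= 0.7447
= 74.5%

74.5


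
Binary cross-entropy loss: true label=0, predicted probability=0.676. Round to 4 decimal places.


For y=0: Loss = -log(1-p)
= -log(1 - 0.676)
= -log(0.324)
= -(-1.127)
= 1.1270

1.1270


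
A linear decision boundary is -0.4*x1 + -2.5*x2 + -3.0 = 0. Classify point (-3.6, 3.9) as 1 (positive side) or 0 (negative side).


Compute -0.4 * -3.6 + -2.5 * 3.9 + -3.0
= 1.44 + -9.75 + -3.0
= -11.31
Since -11.31 < 0, the point is on the negative side.

0


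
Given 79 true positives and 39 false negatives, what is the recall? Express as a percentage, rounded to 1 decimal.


Recall = TP / (TP + FN) * 100
= 79 / (79 + 39)
= 79 / 118
= 0.6695
= 66.9%

66.9


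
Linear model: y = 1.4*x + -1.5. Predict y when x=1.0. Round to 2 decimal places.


y = 1.4 * 1.0 + (-1.5)
= 1.4 + (-1.5)
= -0.10

-0.10


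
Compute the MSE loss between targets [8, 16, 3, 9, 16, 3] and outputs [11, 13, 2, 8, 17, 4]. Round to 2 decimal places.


Differences: [-3, 3, 1, 1, -1, -1]
Squared errors: [9, 9, 1, 1, 1, 1]
Sum of squared errors = 22
MSE = 22 / 6 = 3.67

3.67


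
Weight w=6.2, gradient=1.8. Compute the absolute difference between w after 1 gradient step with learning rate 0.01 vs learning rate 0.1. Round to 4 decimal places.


With lr=0.01: w_new = 6.2 - 0.01 * 1.8 = 6.182
With lr=0.1: w_new = 6.2 - 0.1 * 1.8 = 6.02
Absolute difference = |6.182 - 6.02|
= 0.1620

0.1620


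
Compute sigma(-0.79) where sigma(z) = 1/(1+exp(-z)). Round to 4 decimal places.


sigmoid(z) = 1 / (1 + exp(-z))
exp(-(-0.79)) = exp(0.79) = 2.2034
1 + 2.2034 = 3.2034
1 / 3.2034 = 0.3122

0.3122


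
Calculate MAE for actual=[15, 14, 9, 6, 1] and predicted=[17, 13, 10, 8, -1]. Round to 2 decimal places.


Absolute errors: [2, 1, 1, 2, 2]
Sum of absolute errors = 8
MAE = 8 / 5 = 1.60

1.60


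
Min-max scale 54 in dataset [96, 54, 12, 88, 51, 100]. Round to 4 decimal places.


Min = 12, Max = 100
Range = 100 - 12 = 88
Scaled = (x - min) / (max - min)
= (54 - 12) / 88
= 42 / 88
= 0.4773

0.4773


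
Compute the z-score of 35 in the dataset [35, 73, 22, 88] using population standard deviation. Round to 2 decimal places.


Mean = (35 + 73 + 22 + 88) / 4 = 54.5
Variance = sum((x_i - mean)^2) / n = 725.25
Std = sqrt(725.25) = 26.9305
Z = (x - mean) / std
= (35 - 54.5) / 26.9305
= -19.5 / 26.9305
= -0.72

-0.72


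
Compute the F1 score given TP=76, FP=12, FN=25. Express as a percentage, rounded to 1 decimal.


Precision = TP / (TP + FP) = 76 / 88 = 0.8636
Recall = TP / (TP + FN) = 76 / 101 = 0.7525
F1 = 2 * P * R / (P + R)
= 2 * 0.8636 * 0.7525 / (0.8636 + 0.7525)
= 1.2997 / 1.6161
= 0.8042
As percentage: 80.4%

80.4


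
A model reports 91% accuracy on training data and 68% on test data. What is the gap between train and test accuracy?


Gap = train_accuracy - test_accuracy
= 91 - 68
= 23%
This large gap strongly indicates overfitting.

23


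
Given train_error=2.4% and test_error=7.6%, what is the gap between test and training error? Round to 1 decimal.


Generalization gap = test_error - train_error
= 7.6 - 2.4
= 5.2%
A moderate gap.

5.2


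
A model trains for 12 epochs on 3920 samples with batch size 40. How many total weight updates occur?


Iterations per epoch = 3920 / 40 = 98
Total updates = iterations_per_epoch * epochs
= 98 * 12
= 1176

1176


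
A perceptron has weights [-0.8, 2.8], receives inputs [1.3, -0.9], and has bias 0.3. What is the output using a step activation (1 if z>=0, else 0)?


z = w . x + b
= -0.8*1.3 + 2.8*-0.9 + 0.3
= -1.04 + -2.52 + 0.3
= -3.56 + 0.3
= -3.26
Since z = -3.26 < 0, output = 0

0


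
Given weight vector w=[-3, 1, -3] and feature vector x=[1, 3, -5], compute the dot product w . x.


Element-wise products:
-3 * 1 = -3
1 * 3 = 3
-3 * -5 = 15
Sum = -3 + 3 + 15
= 15

15


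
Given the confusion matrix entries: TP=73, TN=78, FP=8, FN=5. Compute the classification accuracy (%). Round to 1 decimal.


Accuracy = (TP + TN) / (TP + TN + FP + FN) * 100
= (73 + 78) / (73 + 78 + 8 + 5)
= 151 / 164
= 0.9207
= 92.1%

92.1


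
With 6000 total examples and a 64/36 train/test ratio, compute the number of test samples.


Train samples = 6000 * 64% = 3840
Test samples = 6000 - 3840
= 2160

2160


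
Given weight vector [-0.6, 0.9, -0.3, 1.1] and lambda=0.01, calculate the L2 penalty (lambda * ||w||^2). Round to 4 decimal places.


Squaring each weight:
(-0.6)^2 = 0.36
0.9^2 = 0.81
(-0.3)^2 = 0.09
1.1^2 = 1.21
Sum of squares = 2.47
Penalty = 0.01 * 2.47 = 0.0247

0.0247


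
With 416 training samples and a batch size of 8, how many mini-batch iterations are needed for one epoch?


Iterations per epoch = dataset_size / batch_size
= 416 / 8
= 52

52


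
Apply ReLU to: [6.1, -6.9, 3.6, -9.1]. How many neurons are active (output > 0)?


ReLU(x) = max(0, x) for each element:
ReLU(6.1) = 6.1
ReLU(-6.9) = 0
ReLU(3.6) = 3.6
ReLU(-9.1) = 0
Active neurons (>0): 2

2


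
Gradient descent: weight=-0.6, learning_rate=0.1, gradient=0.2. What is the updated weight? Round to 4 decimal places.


w_new = w_old - lr * gradient
= -0.6 - 0.1 * 0.2
= -0.6 - (0.02)
= -0.6200

-0.6200


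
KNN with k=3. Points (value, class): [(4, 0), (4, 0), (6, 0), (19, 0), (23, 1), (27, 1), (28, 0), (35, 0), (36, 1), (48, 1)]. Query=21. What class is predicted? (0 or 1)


Distances from query 21:
Point 19 (class 0): distance = 2
Point 23 (class 1): distance = 2
Point 27 (class 1): distance = 6
K=3 nearest neighbors: classes = [0, 1, 1]
Votes for class 1: 2 / 3
Majority vote => class 1

1


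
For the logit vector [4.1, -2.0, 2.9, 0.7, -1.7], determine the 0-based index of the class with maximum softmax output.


Softmax is a monotonic transformation, so it preserves the argmax.
We need to find the index of the maximum logit.
Index 0: 4.1
Index 1: -2.0
Index 2: 2.9
Index 3: 0.7
Index 4: -1.7
Maximum logit = 4.1 at index 0

0


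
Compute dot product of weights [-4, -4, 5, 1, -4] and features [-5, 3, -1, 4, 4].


Element-wise products:
-4 * -5 = 20
-4 * 3 = -12
5 * -1 = -5
1 * 4 = 4
-4 * 4 = -16
Sum = 20 + -12 + -5 + 4 + -16
= -9

-9


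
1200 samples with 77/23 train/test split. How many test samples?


Train samples = 1200 * 77% = 924
Test samples = 1200 - 924
= 276

276


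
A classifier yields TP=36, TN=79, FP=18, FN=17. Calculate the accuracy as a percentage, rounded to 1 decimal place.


Accuracy = (TP + TN) / (TP + TN + FP + FN) * 100
= (36 + 79) / (36 + 79 + 18 + 17)
= 115 / 150
= 0.7667
= 76.7%

76.7


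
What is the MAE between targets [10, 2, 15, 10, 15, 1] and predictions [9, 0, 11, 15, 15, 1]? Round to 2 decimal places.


Absolute errors: [1, 2, 4, 5, 0, 0]
Sum of absolute errors = 12
MAE = 12 / 6 = 2.00

2.00


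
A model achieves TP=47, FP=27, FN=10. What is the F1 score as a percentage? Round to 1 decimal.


Precision = TP / (TP + FP) = 47 / 74 = 0.6351
Recall = TP / (TP + FN) = 47 / 57 = 0.8246
F1 = 2 * P * R / (P + R)
= 2 * 0.6351 * 0.8246 / (0.6351 + 0.8246)
= 1.0474 / 1.4597
= 0.7176
As percentage: 71.8%

71.8


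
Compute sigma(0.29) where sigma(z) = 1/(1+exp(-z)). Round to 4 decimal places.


sigmoid(z) = 1 / (1 + exp(-z))
exp(-(0.29)) = exp(-0.29) = 0.7483
1 + 0.7483 = 1.7483
1 / 1.7483 = 0.5720

0.5720


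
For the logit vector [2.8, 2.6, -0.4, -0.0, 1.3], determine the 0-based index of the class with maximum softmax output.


Softmax is a monotonic transformation, so it preserves the argmax.
We need to find the index of the maximum logit.
Index 0: 2.8
Index 1: 2.6
Index 2: -0.4
Index 3: -0.0
Index 4: 1.3
Maximum logit = 2.8 at index 0

0


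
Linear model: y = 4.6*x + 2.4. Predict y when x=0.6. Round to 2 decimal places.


y = 4.6 * 0.6 + (2.4)
= 2.76 + (2.4)
= 5.16

5.16


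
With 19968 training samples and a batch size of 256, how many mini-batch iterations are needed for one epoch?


Iterations per epoch = dataset_size / batch_size
= 19968 / 256
= 78

78


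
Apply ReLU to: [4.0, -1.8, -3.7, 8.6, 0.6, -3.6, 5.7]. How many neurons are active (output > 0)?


ReLU(x) = max(0, x) for each element:
ReLU(4.0) = 4.0
ReLU(-1.8) = 0
ReLU(-3.7) = 0
ReLU(8.6) = 8.6
ReLU(0.6) = 0.6
ReLU(-3.6) = 0
ReLU(5.7) = 5.7
Active neurons (>0): 4

4


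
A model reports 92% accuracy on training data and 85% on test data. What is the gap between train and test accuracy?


Gap = train_accuracy - test_accuracy
= 92 - 85
= 7%
This moderate gap may indicate mild overfitting.

7


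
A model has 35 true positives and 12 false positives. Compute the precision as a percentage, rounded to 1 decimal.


Precision = TP / (TP + FP) * 100
= 35 / (35 + 12)
= 35 / 47
= 0.7447
= 74.5%

74.5


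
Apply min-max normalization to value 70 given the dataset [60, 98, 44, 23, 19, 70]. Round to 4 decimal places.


Min = 19, Max = 98
Range = 98 - 19 = 79
Scaled = (x - min) / (max - min)
= (70 - 19) / 79
= 51 / 79
= 0.6456

0.6456


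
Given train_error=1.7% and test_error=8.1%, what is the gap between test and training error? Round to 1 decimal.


Generalization gap = test_error - train_error
= 8.1 - 1.7
= 6.4%
A moderate gap.

6.4


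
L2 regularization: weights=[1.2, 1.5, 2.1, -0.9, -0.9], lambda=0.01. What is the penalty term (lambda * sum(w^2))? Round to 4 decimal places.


Squaring each weight:
1.2^2 = 1.44
1.5^2 = 2.25
2.1^2 = 4.41
(-0.9)^2 = 0.81
(-0.9)^2 = 0.81
Sum of squares = 9.72
Penalty = 0.01 * 9.72 = 0.0972

0.0972


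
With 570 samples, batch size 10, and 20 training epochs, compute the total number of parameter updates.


Iterations per epoch = 570 / 10 = 57
Total updates = iterations_per_epoch * epochs
= 57 * 20
= 1140

1140


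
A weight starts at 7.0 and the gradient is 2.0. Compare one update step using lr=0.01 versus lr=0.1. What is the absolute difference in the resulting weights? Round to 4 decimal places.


With lr=0.01: w_new = 7.0 - 0.01 * 2.0 = 6.98
With lr=0.1: w_new = 7.0 - 0.1 * 2.0 = 6.8
Absolute difference = |6.98 - 6.8|
= 0.1800

0.1800


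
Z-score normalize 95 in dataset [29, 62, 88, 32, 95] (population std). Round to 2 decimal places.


Mean = (29 + 62 + 88 + 32 + 95) / 5 = 61.2
Variance = sum((x_i - mean)^2) / n = 750.16
Std = sqrt(750.16) = 27.389
Z = (x - mean) / std
= (95 - 61.2) / 27.389
= 33.8 / 27.389
= 1.23

1.23


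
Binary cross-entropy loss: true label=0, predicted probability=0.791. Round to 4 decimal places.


For y=0: Loss = -log(1-p)
= -log(1 - 0.791)
= -log(0.209)
= -(-1.5654)
= 1.5654

1.5654


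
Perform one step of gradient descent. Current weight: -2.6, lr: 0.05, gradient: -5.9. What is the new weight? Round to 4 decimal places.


w_new = w_old - lr * gradient
= -2.6 - 0.05 * -5.9
= -2.6 - (-0.295)
= -2.3050

-2.3050


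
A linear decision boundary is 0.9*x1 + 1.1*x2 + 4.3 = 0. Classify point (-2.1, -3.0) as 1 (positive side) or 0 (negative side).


Compute 0.9 * -2.1 + 1.1 * -3.0 + 4.3
= -1.89 + -3.3 + 4.3
= -0.89
Since -0.89 < 0, the point is on the negative side.

0


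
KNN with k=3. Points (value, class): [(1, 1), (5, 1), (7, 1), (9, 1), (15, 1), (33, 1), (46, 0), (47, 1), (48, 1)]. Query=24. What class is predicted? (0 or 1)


Distances from query 24:
Point 15 (class 1): distance = 9
Point 33 (class 1): distance = 9
Point 9 (class 1): distance = 15
K=3 nearest neighbors: classes = [1, 1, 1]
Votes for class 1: 3 / 3
Majority vote => class 1

1


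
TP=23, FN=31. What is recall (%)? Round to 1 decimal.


Recall = TP / (TP + FN) * 100
= 23 / (23 + 31)
= 23 / 54
= 0.4259
= 42.6%

42.6


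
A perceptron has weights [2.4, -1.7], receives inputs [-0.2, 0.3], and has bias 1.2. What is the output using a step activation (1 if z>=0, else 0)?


z = w . x + b
= 2.4*-0.2 + -1.7*0.3 + 1.2
= -0.48 + -0.51 + 1.2
= -0.99 + 1.2
= 0.21
Since z = 0.21 >= 0, output = 1

1


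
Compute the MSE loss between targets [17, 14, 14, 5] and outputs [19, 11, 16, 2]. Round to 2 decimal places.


Differences: [-2, 3, -2, 3]
Squared errors: [4, 9, 4, 9]
Sum of squared errors = 26
MSE = 26 / 4 = 6.50

6.50


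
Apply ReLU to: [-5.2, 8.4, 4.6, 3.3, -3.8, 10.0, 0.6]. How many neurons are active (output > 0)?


ReLU(x) = max(0, x) for each element:
ReLU(-5.2) = 0
ReLU(8.4) = 8.4
ReLU(4.6) = 4.6
ReLU(3.3) = 3.3
ReLU(-3.8) = 0
ReLU(10.0) = 10.0
ReLU(0.6) = 0.6
Active neurons (>0): 5

5


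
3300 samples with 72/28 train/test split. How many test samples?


Train samples = 3300 * 72% = 2376
Test samples = 3300 - 2376
= 924

924


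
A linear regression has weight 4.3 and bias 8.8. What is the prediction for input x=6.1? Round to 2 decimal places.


y = 4.3 * 6.1 + (8.8)
= 26.23 + (8.8)
= 35.03

35.03


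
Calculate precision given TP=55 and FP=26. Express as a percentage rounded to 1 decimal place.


Precision = TP / (TP + FP) * 100
= 55 / (55 + 26)
= 55 / 81
= 0.679
= 67.9%

67.9


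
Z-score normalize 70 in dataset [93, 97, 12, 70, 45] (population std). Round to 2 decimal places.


Mean = (93 + 97 + 12 + 70 + 45) / 5 = 63.4
Variance = sum((x_i - mean)^2) / n = 1005.84
Std = sqrt(1005.84) = 31.715
Z = (x - mean) / std
= (70 - 63.4) / 31.715
= 6.6 / 31.715
= 0.21

0.21


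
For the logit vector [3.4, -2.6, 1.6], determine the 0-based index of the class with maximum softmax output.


Softmax is a monotonic transformation, so it preserves the argmax.
We need to find the index of the maximum logit.
Index 0: 3.4
Index 1: -2.6
Index 2: 1.6
Maximum logit = 3.4 at index 0

0


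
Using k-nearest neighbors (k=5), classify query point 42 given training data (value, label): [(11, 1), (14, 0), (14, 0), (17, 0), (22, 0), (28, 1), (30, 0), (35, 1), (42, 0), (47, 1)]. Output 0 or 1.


Distances from query 42:
Point 42 (class 0): distance = 0
Point 47 (class 1): distance = 5
Point 35 (class 1): distance = 7
Point 30 (class 0): distance = 12
Point 28 (class 1): distance = 14
K=5 nearest neighbors: classes = [0, 1, 1, 0, 1]
Votes for class 1: 3 / 5
Majority vote => class 1

1
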